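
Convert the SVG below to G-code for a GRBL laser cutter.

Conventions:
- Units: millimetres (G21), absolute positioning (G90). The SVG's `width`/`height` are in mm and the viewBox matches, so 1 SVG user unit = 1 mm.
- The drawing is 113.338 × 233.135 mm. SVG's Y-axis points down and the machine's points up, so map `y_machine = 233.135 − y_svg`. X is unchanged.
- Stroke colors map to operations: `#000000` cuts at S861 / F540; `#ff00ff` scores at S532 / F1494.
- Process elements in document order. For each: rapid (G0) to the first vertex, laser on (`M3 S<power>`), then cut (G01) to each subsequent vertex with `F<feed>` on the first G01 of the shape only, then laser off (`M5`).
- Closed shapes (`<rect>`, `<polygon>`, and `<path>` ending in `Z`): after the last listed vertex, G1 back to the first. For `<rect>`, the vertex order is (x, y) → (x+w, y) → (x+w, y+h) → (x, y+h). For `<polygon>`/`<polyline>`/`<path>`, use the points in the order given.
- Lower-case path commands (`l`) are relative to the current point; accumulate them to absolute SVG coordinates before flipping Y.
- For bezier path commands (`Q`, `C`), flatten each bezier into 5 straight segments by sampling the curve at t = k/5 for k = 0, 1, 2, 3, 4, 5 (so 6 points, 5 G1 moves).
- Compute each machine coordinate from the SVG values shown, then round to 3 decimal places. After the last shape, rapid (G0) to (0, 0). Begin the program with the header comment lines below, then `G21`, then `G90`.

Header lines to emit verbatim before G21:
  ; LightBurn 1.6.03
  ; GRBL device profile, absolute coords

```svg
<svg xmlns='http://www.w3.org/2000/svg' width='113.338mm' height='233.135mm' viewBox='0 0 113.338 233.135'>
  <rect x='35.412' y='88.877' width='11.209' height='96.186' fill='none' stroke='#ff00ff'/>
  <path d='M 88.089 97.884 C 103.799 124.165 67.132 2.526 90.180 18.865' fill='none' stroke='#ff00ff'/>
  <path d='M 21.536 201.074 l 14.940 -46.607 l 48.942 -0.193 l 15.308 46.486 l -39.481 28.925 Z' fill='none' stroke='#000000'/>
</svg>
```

Since the viewBox matches the mm dimensions, user units are millimetres directly. The only transform is the Y-flip y_m = 233.135 − y_svg.

Shape 1 is a rectangle drawn with `<rect>`. Its stroke #ff00ff means score at S532, F1494. After flipping Y the toolpath is (35.412,144.258) → (46.621,144.258) → (46.621,48.072) → (35.412,48.072) → (35.412,144.258), returning to the start.

Shape 2 is a cubic bezier drawn with `<path>`. Its stroke #ff00ff means score at S532, F1494. After flipping Y the toolpath is (88.089,135.251) → (92.126,134.946) → (88.974,156.418) → (84.012,185.945) → (82.620,209.803) → (90.180,214.270).

Shape 3 is a regular polygon drawn with `<path>`. Its stroke #000000 means cut at S861, F540. After flipping Y the toolpath is (21.536,32.061) → (36.476,78.668) → (85.418,78.861) → (100.726,32.375) → (61.245,3.450) → (21.536,32.061), returning to the start.

; LightBurn 1.6.03
; GRBL device profile, absolute coords
G21
G90
G0 X35.412 Y144.258
M3 S532
G01 X46.621 Y144.258 F1494
G01 X46.621 Y48.072
G01 X35.412 Y48.072
G01 X35.412 Y144.258
M5
G0 X88.089 Y135.251
M3 S532
G01 X92.126 Y134.946 F1494
G01 X88.974 Y156.418
G01 X84.012 Y185.945
G01 X82.620 Y209.803
G01 X90.180 Y214.270
M5
G0 X21.536 Y32.061
M3 S861
G01 X36.476 Y78.668 F540
G01 X85.418 Y78.861
G01 X100.726 Y32.375
G01 X61.245 Y3.450
G01 X21.536 Y32.061
M5
G0 X0.000 Y0.000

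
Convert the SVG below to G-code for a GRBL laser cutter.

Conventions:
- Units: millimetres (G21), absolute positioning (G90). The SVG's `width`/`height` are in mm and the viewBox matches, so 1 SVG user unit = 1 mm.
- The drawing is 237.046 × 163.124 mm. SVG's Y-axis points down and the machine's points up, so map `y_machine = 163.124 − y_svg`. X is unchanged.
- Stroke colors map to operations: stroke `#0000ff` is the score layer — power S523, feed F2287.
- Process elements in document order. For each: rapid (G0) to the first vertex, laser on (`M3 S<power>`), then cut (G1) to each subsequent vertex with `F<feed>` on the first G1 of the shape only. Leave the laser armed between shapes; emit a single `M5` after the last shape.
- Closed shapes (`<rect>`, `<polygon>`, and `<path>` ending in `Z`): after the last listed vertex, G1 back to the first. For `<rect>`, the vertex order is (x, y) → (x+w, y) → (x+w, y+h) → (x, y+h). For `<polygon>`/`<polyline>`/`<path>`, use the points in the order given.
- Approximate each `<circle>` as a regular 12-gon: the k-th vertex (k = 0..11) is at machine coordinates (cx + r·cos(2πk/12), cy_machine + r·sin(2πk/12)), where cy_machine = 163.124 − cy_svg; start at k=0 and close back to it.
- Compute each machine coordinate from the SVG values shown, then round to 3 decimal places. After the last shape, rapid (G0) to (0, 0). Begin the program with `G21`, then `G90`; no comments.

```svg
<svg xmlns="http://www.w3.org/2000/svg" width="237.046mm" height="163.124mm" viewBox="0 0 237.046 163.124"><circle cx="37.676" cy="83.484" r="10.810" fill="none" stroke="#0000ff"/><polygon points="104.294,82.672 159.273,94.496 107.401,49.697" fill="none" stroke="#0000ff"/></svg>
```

G21
G90
G0 X48.486 Y79.640
M3 S523
G1 X47.038 Y85.045 F2287
G1 X43.081 Y89.002
G1 X37.676 Y90.450
G1 X32.271 Y89.002
G1 X28.314 Y85.045
G1 X26.866 Y79.640
G1 X28.314 Y74.235
G1 X32.271 Y70.278
G1 X37.676 Y68.830
G1 X43.081 Y70.278
G1 X47.038 Y74.235
G1 X48.486 Y79.640
G0 X104.294 Y80.452
M3 S523
G1 X159.273 Y68.628 F2287
G1 X107.401 Y113.427
G1 X104.294 Y80.452
M5
G0 X0.000 Y0.000

viewBox `0 0 237.046 163.124` with mm width/height → 1 unit = 1 mm. Flip: y_m = 163.124 − y_svg.

**Shape 1** — `<circle>` circle, stroke `#0000ff` → score (S523, F2287). Machine vertices: (48.486,79.640) → (47.038,85.045) → (43.081,89.002) → (37.676,90.450) → (32.271,89.002) → (28.314,85.045) → (26.866,79.640) → (28.314,74.235) → (32.271,70.278) → (37.676,68.830) → (43.081,70.278) → (47.038,74.235) → (48.486,79.640). Closed: final G1 returns to the first vertex.

**Shape 2** — `<polygon>` closed polygon, stroke `#0000ff` → score (S523, F2287). Machine vertices: (104.294,80.452) → (159.273,68.628) → (107.401,113.427) → (104.294,80.452). Closed: final G1 returns to the first vertex.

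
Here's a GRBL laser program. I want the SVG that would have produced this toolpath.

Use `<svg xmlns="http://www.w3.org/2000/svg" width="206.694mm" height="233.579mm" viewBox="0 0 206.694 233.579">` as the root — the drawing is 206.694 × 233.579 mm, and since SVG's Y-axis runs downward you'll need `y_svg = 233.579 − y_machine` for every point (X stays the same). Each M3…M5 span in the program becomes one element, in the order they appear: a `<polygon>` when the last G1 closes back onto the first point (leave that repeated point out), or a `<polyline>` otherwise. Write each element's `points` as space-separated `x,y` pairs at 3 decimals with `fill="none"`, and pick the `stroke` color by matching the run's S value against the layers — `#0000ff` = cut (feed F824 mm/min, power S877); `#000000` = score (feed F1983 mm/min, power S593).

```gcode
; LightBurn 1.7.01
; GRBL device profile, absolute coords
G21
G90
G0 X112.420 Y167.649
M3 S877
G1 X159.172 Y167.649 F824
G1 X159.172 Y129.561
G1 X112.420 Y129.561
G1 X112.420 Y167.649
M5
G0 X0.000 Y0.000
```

<svg xmlns="http://www.w3.org/2000/svg" width="206.694mm" height="233.579mm" viewBox="0 0 206.694 233.579">
  <polygon points="112.420,65.930 159.172,65.930 159.172,104.018 112.420,104.018" fill="none" stroke="#0000ff"/>
</svg>

Each laser-on run becomes one SVG element. Flip Y back into SVG space with y_svg = 233.579 − y_machine. Every run uses S877, so all elements get stroke `#0000ff` (cut).

Run 1: The run returns to its start, so emit a `<polygon>` with points (Y-flipped): 112.420,65.930 159.172,65.930 159.172,104.018 112.420,104.018.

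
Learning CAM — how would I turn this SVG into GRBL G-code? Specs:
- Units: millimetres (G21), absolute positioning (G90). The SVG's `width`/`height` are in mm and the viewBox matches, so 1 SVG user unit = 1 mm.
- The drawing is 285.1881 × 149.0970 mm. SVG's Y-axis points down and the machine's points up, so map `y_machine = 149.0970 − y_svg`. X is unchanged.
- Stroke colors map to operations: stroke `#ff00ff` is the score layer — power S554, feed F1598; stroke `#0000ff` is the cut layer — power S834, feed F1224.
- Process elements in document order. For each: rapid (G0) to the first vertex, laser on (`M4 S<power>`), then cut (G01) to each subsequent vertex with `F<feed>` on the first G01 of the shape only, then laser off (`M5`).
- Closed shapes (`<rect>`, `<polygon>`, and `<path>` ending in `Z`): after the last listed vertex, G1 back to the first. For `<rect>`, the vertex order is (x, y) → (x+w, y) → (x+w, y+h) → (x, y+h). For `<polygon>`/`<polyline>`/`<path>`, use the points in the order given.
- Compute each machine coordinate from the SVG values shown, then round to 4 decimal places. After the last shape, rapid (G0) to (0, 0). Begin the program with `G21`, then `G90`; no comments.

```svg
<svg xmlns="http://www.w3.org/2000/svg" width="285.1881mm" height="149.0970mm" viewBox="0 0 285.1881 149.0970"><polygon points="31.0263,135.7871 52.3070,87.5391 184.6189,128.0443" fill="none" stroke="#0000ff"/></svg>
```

1 u = 1 mm; y_m = 149.0970 − y.

[1] `<polygon>` closed polygon, #0000ff→cut S834 F1224: (31.0263,13.3099) → (52.3070,61.5579) → (184.6189,21.0527) → (31.0263,13.3099) (closed)

G21
G90
G0 X31.0263 Y13.3099
M4 S834
G01 X52.3070 Y61.5579 F1224
G01 X184.6189 Y21.0527
G01 X31.0263 Y13.3099
M5
G0 X0.0000 Y0.0000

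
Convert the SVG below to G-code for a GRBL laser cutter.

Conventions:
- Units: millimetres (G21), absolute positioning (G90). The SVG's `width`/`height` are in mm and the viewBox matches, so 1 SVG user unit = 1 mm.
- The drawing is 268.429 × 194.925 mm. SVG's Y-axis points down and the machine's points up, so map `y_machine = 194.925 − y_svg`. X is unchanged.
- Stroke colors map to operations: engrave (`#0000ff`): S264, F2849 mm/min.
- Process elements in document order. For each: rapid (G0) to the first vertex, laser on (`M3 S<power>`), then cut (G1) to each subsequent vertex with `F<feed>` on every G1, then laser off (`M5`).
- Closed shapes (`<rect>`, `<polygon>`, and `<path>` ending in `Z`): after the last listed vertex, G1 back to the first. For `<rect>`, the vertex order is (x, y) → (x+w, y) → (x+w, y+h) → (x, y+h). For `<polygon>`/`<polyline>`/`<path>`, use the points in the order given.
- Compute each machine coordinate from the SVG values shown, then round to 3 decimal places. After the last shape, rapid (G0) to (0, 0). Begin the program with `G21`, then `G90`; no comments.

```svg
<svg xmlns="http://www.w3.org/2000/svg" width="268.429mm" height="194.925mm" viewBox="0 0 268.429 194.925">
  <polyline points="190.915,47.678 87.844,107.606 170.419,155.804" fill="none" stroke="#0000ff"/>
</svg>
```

Since the viewBox matches the mm dimensions, user units are millimetres directly. The only transform is the Y-flip y_m = 194.925 − y_svg.

Shape 1 is a open polyline drawn with `<polyline>`. Its stroke #0000ff means engrave at S264, F2849. After flipping Y the toolpath is (190.915,147.247) → (87.844,87.319) → (170.419,39.121).

G21
G90
G0 X190.915 Y147.247
M3 S264
G1 X87.844 Y87.319 F2849
G1 X170.419 Y39.121 F2849
M5
G0 X0.000 Y0.000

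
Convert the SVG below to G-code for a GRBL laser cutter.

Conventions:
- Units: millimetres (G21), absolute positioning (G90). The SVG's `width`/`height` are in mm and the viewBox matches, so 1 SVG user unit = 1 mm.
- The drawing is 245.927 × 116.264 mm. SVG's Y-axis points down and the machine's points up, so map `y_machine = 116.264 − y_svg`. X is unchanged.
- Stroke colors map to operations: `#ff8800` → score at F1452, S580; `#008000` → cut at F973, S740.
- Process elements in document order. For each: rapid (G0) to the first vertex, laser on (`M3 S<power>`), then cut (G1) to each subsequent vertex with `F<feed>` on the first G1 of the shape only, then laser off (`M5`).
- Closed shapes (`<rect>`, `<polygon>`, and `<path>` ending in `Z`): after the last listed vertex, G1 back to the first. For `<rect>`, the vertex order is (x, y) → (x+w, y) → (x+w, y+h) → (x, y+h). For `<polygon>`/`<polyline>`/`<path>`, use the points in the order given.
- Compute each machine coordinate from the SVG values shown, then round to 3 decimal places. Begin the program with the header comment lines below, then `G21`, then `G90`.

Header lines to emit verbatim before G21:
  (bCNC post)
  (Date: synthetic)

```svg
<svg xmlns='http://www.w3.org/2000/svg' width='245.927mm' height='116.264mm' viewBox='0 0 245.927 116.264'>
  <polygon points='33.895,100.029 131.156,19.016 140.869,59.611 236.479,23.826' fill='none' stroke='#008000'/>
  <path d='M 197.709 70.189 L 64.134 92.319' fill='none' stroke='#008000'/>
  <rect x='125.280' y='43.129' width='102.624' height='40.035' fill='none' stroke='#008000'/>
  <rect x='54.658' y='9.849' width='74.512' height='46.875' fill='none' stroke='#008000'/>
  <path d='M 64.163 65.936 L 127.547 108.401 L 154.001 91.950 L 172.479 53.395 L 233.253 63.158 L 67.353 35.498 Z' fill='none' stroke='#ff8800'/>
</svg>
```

Since the viewBox matches the mm dimensions, user units are millimetres directly. The only transform is the Y-flip y_m = 116.264 − y_svg.

Shape 1 is a closed polygon drawn with `<polygon>`. Its stroke #008000 means cut at S740, F973. After flipping Y the toolpath is (33.895,16.235) → (131.156,97.248) → (140.869,56.653) → (236.479,92.438) → (33.895,16.235), returning to the start.

Shape 2 is a line segment drawn with `<path>`. Its stroke #008000 means cut at S740, F973. After flipping Y the toolpath is (197.709,46.075) → (64.134,23.945).

Shape 3 is a rectangle drawn with `<rect>`. Its stroke #008000 means cut at S740, F973. After flipping Y the toolpath is (125.280,73.135) → (227.904,73.135) → (227.904,33.100) → (125.280,33.100) → (125.280,73.135), returning to the start.

Shape 4 is a rectangle drawn with `<rect>`. Its stroke #008000 means cut at S740, F973. After flipping Y the toolpath is (54.658,106.415) → (129.170,106.415) → (129.170,59.540) → (54.658,59.540) → (54.658,106.415), returning to the start.

Shape 5 is a closed polygon drawn with `<path>`. Its stroke #ff8800 means score at S580, F1452. After flipping Y the toolpath is (64.163,50.328) → (127.547,7.863) → (154.001,24.314) → (172.479,62.869) → (233.253,53.106) → (67.353,80.766) → (64.163,50.328), returning to the start.

(bCNC post)
(Date: synthetic)
G21
G90
G0 X33.895 Y16.235
M3 S740
G1 X131.156 Y97.248 F973
G1 X140.869 Y56.653
G1 X236.479 Y92.438
G1 X33.895 Y16.235
M5
G0 X197.709 Y46.075
M3 S740
G1 X64.134 Y23.945 F973
M5
G0 X125.280 Y73.135
M3 S740
G1 X227.904 Y73.135 F973
G1 X227.904 Y33.100
G1 X125.280 Y33.100
G1 X125.280 Y73.135
M5
G0 X54.658 Y106.415
M3 S740
G1 X129.170 Y106.415 F973
G1 X129.170 Y59.540
G1 X54.658 Y59.540
G1 X54.658 Y106.415
M5
G0 X64.163 Y50.328
M3 S580
G1 X127.547 Y7.863 F1452
G1 X154.001 Y24.314
G1 X172.479 Y62.869
G1 X233.253 Y53.106
G1 X67.353 Y80.766
G1 X64.163 Y50.328
M5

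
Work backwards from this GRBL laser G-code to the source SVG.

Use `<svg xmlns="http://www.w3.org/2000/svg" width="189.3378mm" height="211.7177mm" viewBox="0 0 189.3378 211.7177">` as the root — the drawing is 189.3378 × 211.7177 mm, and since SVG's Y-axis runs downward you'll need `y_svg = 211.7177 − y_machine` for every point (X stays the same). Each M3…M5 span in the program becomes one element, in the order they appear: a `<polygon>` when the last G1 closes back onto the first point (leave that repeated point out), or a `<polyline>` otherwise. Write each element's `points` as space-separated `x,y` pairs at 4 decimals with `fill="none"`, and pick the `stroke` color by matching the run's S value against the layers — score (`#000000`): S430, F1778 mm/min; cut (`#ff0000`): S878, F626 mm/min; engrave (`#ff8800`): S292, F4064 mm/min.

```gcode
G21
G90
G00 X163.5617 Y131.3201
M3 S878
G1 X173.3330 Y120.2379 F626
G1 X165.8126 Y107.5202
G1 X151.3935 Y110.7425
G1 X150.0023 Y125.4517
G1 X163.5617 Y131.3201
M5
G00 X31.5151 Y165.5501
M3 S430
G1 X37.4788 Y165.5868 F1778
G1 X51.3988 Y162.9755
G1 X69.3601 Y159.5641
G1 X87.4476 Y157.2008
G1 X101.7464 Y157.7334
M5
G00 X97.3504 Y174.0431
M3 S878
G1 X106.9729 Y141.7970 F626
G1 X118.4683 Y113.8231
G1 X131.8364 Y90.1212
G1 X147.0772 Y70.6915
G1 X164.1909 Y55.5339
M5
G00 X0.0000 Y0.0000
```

<svg xmlns="http://www.w3.org/2000/svg" width="189.3378mm" height="211.7177mm" viewBox="0 0 189.3378 211.7177">
  <polygon points="163.5617,80.3976 173.3330,91.4798 165.8126,104.1975 151.3935,100.9752 150.0023,86.2660" fill="none" stroke="#ff0000"/>
  <polyline points="31.5151,46.1676 37.4788,46.1309 51.3988,48.7422 69.3601,52.1536 87.4476,54.5169 101.7464,53.9843" fill="none" stroke="#000000"/>
  <polyline points="97.3504,37.6746 106.9729,69.9207 118.4683,97.8946 131.8364,121.5965 147.0772,141.0262 164.1909,156.1838" fill="none" stroke="#ff0000"/>
</svg>

Machine Y-up, SVG Y-down with viewBox height 211.7177, so y_svg = 211.7177 − y_machine; X carries over.

Run 1: S878 ⇒ cut layer `#ff0000`. The run returns to its start, so emit a `<polygon>` with points (Y-flipped): 163.5617,80.3976 173.3330,91.4798 165.8126,104.1975 151.3935,100.9752 150.0023,86.2660.

Run 2: the run's S430 means `#000000` (score). The run is open, so emit a `<polyline>` with points (Y-flipped): 31.5151,46.1676 37.4788,46.1309 51.3988,48.7422 69.3601,52.1536 87.4476,54.5169 101.7464,53.9843.

Run 3: S878 ⇒ cut layer `#ff0000`. The run is open, so emit a `<polyline>` with points (Y-flipped): 97.3504,37.6746 106.9729,69.9207 118.4683,97.8946 131.8364,121.5965 147.0772,141.0262 164.1909,156.1838.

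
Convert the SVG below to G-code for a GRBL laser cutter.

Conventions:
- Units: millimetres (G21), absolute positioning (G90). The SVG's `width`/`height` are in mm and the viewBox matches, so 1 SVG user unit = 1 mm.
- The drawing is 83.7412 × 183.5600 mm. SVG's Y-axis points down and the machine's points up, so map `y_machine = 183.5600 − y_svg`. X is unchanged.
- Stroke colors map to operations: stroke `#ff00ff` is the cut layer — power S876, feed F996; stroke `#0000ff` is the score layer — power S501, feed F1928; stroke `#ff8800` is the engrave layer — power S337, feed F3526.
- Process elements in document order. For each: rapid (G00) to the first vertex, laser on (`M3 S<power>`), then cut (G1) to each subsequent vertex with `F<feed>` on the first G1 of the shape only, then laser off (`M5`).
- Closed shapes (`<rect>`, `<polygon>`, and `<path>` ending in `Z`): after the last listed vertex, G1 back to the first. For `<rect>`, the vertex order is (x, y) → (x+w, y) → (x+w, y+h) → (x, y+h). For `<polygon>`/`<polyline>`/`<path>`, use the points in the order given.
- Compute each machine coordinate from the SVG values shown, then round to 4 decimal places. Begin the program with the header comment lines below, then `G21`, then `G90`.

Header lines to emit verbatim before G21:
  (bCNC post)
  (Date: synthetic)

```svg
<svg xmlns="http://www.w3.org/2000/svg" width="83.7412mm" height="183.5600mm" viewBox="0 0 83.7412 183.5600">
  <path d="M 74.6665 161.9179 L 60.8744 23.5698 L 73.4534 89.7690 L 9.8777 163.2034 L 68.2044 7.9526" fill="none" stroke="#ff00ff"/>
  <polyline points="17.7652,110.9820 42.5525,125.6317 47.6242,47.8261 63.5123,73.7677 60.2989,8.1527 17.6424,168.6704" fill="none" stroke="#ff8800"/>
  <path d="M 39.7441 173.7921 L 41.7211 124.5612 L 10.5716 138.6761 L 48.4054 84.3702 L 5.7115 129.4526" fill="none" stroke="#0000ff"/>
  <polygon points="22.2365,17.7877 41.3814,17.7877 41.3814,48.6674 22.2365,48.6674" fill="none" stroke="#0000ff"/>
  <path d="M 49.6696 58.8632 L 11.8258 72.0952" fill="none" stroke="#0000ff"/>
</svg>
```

1 u = 1 mm; y_m = 183.5600 − y.

[1] `<path>` open polyline, #ff00ff→cut S876 F996: (74.6665,21.6421) → (60.8744,159.9902) → (73.4534,93.7910) → (9.8777,20.3566) → (68.2044,175.6074)

[2] `<polyline>` open polyline, #ff8800→engrave S337 F3526: (17.7652,72.5780) → (42.5525,57.9283) → (47.6242,135.7339) → (63.5123,109.7923) → (60.2989,175.4073) → (17.6424,14.8896)

[3] `<path>` open polyline, #0000ff→score S501 F1928: (39.7441,9.7679) → (41.7211,58.9988) → (10.5716,44.8839) → (48.4054,99.1898) → (5.7115,54.1074)

[4] `<polygon>` rectangle, #0000ff→score S501 F1928: (22.2365,165.7723) → (41.3814,165.7723) → (41.3814,134.8926) → (22.2365,134.8926) → (22.2365,165.7723) (closed)

[5] `<path>` line segment, #0000ff→score S501 F1928: (49.6696,124.6968) → (11.8258,111.4648)

(bCNC post)
(Date: synthetic)
G21
G90
G00 X74.6665 Y21.6421
M3 S876
G1 X60.8744 Y159.9902 F996
G1 X73.4534 Y93.7910
G1 X9.8777 Y20.3566
G1 X68.2044 Y175.6074
M5
G00 X17.7652 Y72.5780
M3 S337
G1 X42.5525 Y57.9283 F3526
G1 X47.6242 Y135.7339
G1 X63.5123 Y109.7923
G1 X60.2989 Y175.4073
G1 X17.6424 Y14.8896
M5
G00 X39.7441 Y9.7679
M3 S501
G1 X41.7211 Y58.9988 F1928
G1 X10.5716 Y44.8839
G1 X48.4054 Y99.1898
G1 X5.7115 Y54.1074
M5
G00 X22.2365 Y165.7723
M3 S501
G1 X41.3814 Y165.7723 F1928
G1 X41.3814 Y134.8926
G1 X22.2365 Y134.8926
G1 X22.2365 Y165.7723
M5
G00 X49.6696 Y124.6968
M3 S501
G1 X11.8258 Y111.4648 F1928
M5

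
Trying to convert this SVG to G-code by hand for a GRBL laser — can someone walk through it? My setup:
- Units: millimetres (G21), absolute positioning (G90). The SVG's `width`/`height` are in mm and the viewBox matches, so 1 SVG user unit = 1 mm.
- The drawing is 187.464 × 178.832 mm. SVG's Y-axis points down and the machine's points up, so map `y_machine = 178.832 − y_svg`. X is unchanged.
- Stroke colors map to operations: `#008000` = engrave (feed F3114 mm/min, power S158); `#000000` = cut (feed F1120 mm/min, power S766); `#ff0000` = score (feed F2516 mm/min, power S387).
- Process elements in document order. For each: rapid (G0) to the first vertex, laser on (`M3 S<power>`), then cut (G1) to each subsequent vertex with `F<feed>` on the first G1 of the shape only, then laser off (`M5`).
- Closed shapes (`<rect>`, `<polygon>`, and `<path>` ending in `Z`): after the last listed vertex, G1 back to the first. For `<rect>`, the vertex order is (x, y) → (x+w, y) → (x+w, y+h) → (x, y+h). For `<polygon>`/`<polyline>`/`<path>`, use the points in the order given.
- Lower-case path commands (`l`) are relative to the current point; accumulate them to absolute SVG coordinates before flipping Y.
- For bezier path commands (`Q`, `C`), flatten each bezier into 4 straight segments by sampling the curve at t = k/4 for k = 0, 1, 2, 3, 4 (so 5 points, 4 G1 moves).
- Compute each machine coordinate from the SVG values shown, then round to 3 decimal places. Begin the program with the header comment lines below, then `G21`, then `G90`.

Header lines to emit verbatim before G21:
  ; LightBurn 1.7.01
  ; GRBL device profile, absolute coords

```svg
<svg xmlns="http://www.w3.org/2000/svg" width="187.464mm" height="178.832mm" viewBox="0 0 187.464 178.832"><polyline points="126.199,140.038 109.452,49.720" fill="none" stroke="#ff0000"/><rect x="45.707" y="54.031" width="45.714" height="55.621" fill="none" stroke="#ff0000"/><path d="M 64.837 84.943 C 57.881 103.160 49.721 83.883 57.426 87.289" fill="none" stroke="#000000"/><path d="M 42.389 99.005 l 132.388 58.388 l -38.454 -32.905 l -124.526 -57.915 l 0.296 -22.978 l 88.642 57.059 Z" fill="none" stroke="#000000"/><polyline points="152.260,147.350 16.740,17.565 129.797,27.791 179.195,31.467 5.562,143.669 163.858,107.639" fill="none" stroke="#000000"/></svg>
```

; LightBurn 1.7.01
; GRBL device profile, absolute coords
G21
G90
G0 X126.199 Y38.794
M3 S387
G1 X109.452 Y129.112 F2516
M5
G0 X45.707 Y124.801
M3 S387
G1 X91.421 Y124.801 F2516
G1 X91.421 Y69.180
G1 X45.707 Y69.180
G1 X45.707 Y124.801
M5
G0 X64.837 Y93.889
M3 S766
G1 X59.661 Y86.316 F1120
G1 X55.634 Y87.162
G1 X54.355 Y90.785
G1 X57.426 Y91.543
M5
G0 X42.389 Y79.827
M3 S766
G1 X174.777 Y21.439 F1120
G1 X136.323 Y54.344
G1 X11.797 Y112.259
G1 X12.093 Y135.237
G1 X100.735 Y78.178
G1 X42.389 Y79.827
M5
G0 X152.260 Y31.482
M3 S766
G1 X16.740 Y161.267 F1120
G1 X129.797 Y151.041
G1 X179.195 Y147.365
G1 X5.562 Y35.163
G1 X163.858 Y71.193
M5

Since the viewBox matches the mm dimensions, user units are millimetres directly. The only transform is the Y-flip y_m = 178.832 − y_svg.

Shape 1 is a line segment drawn with `<polyline>`. Its stroke #ff0000 means score at S387, F2516. After flipping Y the toolpath is (126.199,38.794) → (109.452,129.112).

Shape 2 is a rectangle drawn with `<rect>`. Its stroke #ff0000 means score at S387, F2516. After flipping Y the toolpath is (45.707,124.801) → (91.421,124.801) → (91.421,69.180) → (45.707,69.180) → (45.707,124.801), returning to the start.

Shape 3 is a cubic bezier drawn with `<path>`. Its stroke #000000 means cut at S766, F1120. After flipping Y the toolpath is (64.837,93.889) → (59.661,86.316) → (55.634,87.162) → (54.355,90.785) → (57.426,91.543).

Shape 4 is a closed polygon drawn with `<path>`. Its stroke #000000 means cut at S766, F1120. After flipping Y the toolpath is (42.389,79.827) → (174.777,21.439) → (136.323,54.344) → (11.797,112.259) → (12.093,135.237) → (100.735,78.178) → (42.389,79.827), returning to the start.

Shape 5 is a open polyline drawn with `<polyline>`. Its stroke #000000 means cut at S766, F1120. After flipping Y the toolpath is (152.260,31.482) → (16.740,161.267) → (129.797,151.041) → (179.195,147.365) → (5.562,35.163) → (163.858,71.193).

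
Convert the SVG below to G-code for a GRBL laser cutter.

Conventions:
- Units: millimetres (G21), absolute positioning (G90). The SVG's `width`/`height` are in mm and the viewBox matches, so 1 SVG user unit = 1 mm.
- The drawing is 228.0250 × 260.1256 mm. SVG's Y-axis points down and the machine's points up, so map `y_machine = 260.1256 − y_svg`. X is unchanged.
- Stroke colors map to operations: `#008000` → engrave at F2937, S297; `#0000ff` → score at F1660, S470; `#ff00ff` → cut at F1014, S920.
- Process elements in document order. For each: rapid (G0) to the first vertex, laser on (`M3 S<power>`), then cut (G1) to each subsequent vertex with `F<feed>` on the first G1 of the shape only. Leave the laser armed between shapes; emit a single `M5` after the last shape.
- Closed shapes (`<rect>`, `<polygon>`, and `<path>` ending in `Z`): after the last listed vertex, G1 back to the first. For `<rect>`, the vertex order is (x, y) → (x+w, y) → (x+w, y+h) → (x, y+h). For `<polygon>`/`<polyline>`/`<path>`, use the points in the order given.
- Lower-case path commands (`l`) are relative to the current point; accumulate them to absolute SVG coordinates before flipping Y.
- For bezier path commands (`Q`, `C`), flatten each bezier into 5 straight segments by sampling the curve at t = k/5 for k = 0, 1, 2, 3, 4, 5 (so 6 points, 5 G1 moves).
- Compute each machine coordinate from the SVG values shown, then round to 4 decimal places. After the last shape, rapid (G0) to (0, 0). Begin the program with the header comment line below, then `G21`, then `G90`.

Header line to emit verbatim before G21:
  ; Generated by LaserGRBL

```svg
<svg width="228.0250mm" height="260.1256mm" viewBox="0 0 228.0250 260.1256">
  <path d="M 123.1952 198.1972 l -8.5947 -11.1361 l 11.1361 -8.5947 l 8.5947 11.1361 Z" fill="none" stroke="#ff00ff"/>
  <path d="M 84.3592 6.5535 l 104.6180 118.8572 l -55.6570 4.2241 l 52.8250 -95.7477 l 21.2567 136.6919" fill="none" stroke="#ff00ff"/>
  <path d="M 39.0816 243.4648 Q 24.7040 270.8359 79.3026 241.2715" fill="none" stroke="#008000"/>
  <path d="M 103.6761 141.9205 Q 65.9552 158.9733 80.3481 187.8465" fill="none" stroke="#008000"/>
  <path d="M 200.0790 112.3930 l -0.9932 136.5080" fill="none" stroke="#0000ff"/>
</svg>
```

viewBox `0 0 228.0250 260.1256` with mm width/height → 1 unit = 1 mm. Flip: y_m = 260.1256 − y_svg.

**Shape 1** — `<path>` regular polygon, stroke `#ff00ff` → cut (S920, F1014). Machine vertices: (123.1952,61.9284) → (114.6005,73.0645) → (125.7366,81.6592) → (134.3313,70.5231) → (123.1952,61.9284). Closed: final G1 returns to the first vertex.

**Shape 2** — `<path>` open polyline, stroke `#ff00ff` → cut (S920, F1014). Machine vertices: (84.3592,253.5721) → (188.9772,134.7149) → (133.3202,130.4908) → (186.1452,226.2385) → (207.4019,89.5466). Open path.

**Shape 3** — `<path>` quadratic bezier, stroke `#008000` → engrave (S297, F2937). Control points (SVG): P0=(39.0816,243.4648), P1=(24.7040,270.8359), P2=(79.3026,241.2715); sampled at t=k/5. Machine vertices: (39.0816,16.6608) → (36.0896,7.9898) → (38.6157,3.8736) → (46.6599,4.3123) → (60.2222,9.3058) → (79.3026,18.8541). Open path.

**Shape 4** — `<path>` quadratic bezier, stroke `#008000` → engrave (S297, F2937). Control points (SVG): P0=(103.6761,141.9205), P1=(65.9552,158.9733), P2=(80.3481,187.8465); sampled at t=k/5. Machine vertices: (103.6761,118.2051) → (90.6723,110.9112) → (81.8376,102.6716) → (77.1720,93.4864) → (76.6755,83.3556) → (80.3481,72.2791). Open path.

**Shape 5** — `<path>` line segment, stroke `#0000ff` → score (S470, F1660). Machine vertices: (200.0790,147.7326) → (199.0858,11.2246). Open path.

; Generated by LaserGRBL
G21
G90
G0 X123.1952 Y61.9284
M3 S920
G1 X114.6005 Y73.0645 F1014
G1 X125.7366 Y81.6592
G1 X134.3313 Y70.5231
G1 X123.1952 Y61.9284
G0 X84.3592 Y253.5721
M3 S920
G1 X188.9772 Y134.7149 F1014
G1 X133.3202 Y130.4908
G1 X186.1452 Y226.2385
G1 X207.4019 Y89.5466
G0 X39.0816 Y16.6608
M3 S297
G1 X36.0896 Y7.9898 F2937
G1 X38.6157 Y3.8736
G1 X46.6599 Y4.3123
G1 X60.2222 Y9.3058
G1 X79.3026 Y18.8541
G0 X103.6761 Y118.2051
M3 S297
G1 X90.6723 Y110.9112 F2937
G1 X81.8376 Y102.6716
G1 X77.1720 Y93.4864
G1 X76.6755 Y83.3556
G1 X80.3481 Y72.2791
G0 X200.0790 Y147.7326
M3 S470
G1 X199.0858 Y11.2246 F1660
M5
G0 X0.0000 Y0.0000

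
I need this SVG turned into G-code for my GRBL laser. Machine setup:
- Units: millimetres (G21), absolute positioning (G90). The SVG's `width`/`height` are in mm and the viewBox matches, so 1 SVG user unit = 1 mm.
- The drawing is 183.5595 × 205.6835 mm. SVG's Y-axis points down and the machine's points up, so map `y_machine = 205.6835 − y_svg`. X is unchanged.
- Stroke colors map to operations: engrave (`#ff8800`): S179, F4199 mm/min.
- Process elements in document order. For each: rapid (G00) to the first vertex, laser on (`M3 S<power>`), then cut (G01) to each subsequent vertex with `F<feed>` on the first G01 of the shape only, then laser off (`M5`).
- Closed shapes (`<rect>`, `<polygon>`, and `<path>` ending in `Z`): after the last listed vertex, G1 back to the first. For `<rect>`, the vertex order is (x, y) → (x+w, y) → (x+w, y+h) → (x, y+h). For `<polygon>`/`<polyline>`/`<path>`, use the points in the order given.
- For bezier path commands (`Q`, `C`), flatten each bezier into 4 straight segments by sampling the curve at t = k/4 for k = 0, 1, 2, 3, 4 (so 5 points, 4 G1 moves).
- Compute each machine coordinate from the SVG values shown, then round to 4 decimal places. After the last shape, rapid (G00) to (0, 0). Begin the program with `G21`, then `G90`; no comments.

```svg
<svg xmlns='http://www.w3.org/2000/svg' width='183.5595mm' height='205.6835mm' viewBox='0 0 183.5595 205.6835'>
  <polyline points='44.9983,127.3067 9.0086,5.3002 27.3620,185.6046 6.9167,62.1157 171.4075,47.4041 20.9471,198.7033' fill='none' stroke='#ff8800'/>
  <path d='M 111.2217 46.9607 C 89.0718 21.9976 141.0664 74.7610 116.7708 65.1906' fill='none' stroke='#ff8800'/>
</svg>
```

G21
G90
G00 X44.9983 Y78.3768
M3 S179
G01 X9.0086 Y200.3833 F4199
G01 X27.3620 Y20.0789
G01 X6.9167 Y143.5678
G01 X171.4075 Y158.2794
G01 X20.9471 Y6.9802
M5
G00 X111.2217 Y158.7228
M3 S179
G01 X106.1608 Y165.0598 F4199
G01 X114.8009 Y155.3801
G01 X123.0386 Y142.8142
G01 X116.7708 Y140.4929
M5
G00 X0.0000 Y0.0000

1 u = 1 mm; y_m = 205.6835 − y.

[1] `<polyline>` open polyline, #ff8800→engrave S179 F4199: (44.9983,78.3768) → (9.0086,200.3833) → (27.3620,20.0789) → (6.9167,143.5678) → (171.4075,158.2794) → (20.9471,6.9802)

[2] `<path>` cubic bezier, #ff8800→engrave S179 F4199: (111.2217,158.7228) → (106.1608,165.0598) → (114.8009,155.3801) → (123.0386,142.8142) → (116.7708,140.4929)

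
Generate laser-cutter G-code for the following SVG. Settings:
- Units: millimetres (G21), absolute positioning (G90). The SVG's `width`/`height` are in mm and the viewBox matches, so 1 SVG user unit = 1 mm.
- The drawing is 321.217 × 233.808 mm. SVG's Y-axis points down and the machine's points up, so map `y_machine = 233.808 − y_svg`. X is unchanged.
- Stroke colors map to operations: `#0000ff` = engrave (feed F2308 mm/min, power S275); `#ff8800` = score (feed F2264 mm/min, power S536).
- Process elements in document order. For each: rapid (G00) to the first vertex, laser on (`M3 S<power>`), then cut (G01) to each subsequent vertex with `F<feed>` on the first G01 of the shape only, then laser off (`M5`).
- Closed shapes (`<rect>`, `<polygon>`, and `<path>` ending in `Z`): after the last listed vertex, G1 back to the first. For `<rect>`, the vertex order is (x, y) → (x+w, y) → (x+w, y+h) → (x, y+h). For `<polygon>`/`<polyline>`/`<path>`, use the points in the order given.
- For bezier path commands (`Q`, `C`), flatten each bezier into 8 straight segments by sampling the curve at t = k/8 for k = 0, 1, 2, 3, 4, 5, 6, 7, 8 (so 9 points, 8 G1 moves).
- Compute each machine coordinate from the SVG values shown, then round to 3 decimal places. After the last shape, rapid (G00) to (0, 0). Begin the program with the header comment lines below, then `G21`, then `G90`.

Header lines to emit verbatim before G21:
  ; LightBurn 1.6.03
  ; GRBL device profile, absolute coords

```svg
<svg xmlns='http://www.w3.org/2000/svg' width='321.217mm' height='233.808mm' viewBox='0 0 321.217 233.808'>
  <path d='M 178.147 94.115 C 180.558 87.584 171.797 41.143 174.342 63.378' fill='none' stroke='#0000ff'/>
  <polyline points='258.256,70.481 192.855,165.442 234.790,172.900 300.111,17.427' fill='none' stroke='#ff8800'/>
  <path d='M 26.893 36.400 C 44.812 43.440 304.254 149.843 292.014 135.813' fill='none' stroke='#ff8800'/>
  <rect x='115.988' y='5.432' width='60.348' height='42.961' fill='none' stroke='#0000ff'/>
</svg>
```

; LightBurn 1.6.03
; GRBL device profile, absolute coords
G21
G90
G00 X178.147 Y139.693
M3 S275
G01 X178.571 Y143.801 F2308
G01 X178.212 Y150.378
G01 X177.332 Y158.151
G01 X176.194 Y165.849
G01 X175.063 Y172.198
G01 X174.202 Y175.926
G01 X173.874 Y175.761
G01 X174.342 Y170.430
M5
G00 X258.256 Y163.327
M3 S536
G01 X192.855 Y68.366 F2264
G01 X234.790 Y60.908
G01 X300.111 Y216.381
M5
G00 X26.893 Y197.408
M3 S536
G01 X43.932 Y190.540 F2264
G01 X77.599 Y176.932
G01 X121.881 Y159.160
G01 X170.763 Y139.800
G01 X218.232 Y121.428
G01 X258.272 Y106.619
G01 X284.871 Y97.950
G01 X292.014 Y97.995
M5
G00 X115.988 Y228.376
M3 S275
G01 X176.336 Y228.376 F2308
G01 X176.336 Y185.415
G01 X115.988 Y185.415
G01 X115.988 Y228.376
M5
G00 X0.000 Y0.000

viewBox `0 0 321.217 233.808` with mm width/height → 1 unit = 1 mm. Flip: y_m = 233.808 − y_svg.

**Shape 1** — `<path>` cubic bezier, stroke `#0000ff` → engrave (S275, F2308). Control points (SVG): P0=(178.147,94.115), P1=(180.558,87.584), P2=(171.797,41.143), P3=(174.342,63.378); sampled at t=k/8. Machine vertices: (178.147,139.693) → (178.571,143.801) → (178.212,150.378) → (177.332,158.151) → (176.194,165.849) → (175.063,172.198) → (174.202,175.926) → (173.874,175.761) → (174.342,170.430). Open path.

**Shape 2** — `<polyline>` open polyline, stroke `#ff8800` → score (S536, F2264). Machine vertices: (258.256,163.327) → (192.855,68.366) → (234.790,60.908) → (300.111,216.381). Open path.

**Shape 3** — `<path>` cubic bezier, stroke `#ff8800` → score (S536, F2264). Control points (SVG): P0=(26.893,36.400), P1=(44.812,43.440), P2=(304.254,149.843), P3=(292.014,135.813); sampled at t=k/8. Machine vertices: (26.893,197.408) → (43.932,190.540) → (77.599,176.932) → (121.881,159.160) → (170.763,139.800) → (218.232,121.428) → (258.272,106.619) → (284.871,97.950) → (292.014,97.995). Open path.

**Shape 4** — `<rect>` rectangle, stroke `#0000ff` → engrave (S275, F2308). Machine vertices: (115.988,228.376) → (176.336,228.376) → (176.336,185.415) → (115.988,185.415) → (115.988,228.376). Closed: final G1 returns to the first vertex.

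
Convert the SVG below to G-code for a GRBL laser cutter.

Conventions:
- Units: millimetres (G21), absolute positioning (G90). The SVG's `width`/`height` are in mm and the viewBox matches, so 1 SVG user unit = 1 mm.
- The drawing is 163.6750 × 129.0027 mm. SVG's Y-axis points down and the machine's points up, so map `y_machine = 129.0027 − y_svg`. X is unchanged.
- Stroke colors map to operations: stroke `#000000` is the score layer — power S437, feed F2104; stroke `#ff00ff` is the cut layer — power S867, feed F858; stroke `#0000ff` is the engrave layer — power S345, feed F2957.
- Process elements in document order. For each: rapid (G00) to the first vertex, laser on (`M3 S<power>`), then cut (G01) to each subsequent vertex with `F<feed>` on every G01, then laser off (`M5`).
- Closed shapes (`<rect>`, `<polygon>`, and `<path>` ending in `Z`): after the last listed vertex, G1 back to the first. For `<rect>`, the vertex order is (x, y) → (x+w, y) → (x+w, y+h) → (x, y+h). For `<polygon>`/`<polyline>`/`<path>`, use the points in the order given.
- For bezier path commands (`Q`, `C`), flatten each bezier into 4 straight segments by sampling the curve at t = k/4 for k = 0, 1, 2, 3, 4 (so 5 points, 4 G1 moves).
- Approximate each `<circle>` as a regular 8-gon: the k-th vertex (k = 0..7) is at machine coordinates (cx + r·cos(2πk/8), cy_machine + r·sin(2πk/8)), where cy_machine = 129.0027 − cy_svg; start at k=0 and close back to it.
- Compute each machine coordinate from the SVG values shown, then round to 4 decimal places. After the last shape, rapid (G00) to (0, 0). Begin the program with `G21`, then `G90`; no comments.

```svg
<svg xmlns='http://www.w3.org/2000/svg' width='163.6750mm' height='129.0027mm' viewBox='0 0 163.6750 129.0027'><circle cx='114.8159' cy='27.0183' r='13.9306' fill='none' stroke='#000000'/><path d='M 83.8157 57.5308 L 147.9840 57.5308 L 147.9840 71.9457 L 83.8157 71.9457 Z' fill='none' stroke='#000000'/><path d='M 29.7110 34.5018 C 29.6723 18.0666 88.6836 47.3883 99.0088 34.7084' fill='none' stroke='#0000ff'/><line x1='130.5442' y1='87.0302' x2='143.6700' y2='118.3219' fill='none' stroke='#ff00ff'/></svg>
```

G21
G90
G00 X128.7465 Y101.9844
M3 S437
G01 X124.6663 Y111.8348 F2104
G01 X114.8159 Y115.9150 F2104
G01 X104.9655 Y111.8348 F2104
G01 X100.8853 Y101.9844 F2104
G01 X104.9655 Y92.1340 F2104
G01 X114.8159 Y88.0538 F2104
G01 X124.6663 Y92.1340 F2104
G01 X128.7465 Y101.9844 F2104
M5
G00 X83.8157 Y71.4719
M3 S437
G01 X147.9840 Y71.4719 F2104
G01 X147.9840 Y57.0570 F2104
G01 X83.8157 Y57.0570 F2104
G01 X83.8157 Y71.4719 F2104
M5
G00 X29.7110 Y94.5009
M3 S345
G01 X39.0705 Y99.6191 F2957
G01 X60.4734 Y95.8058 F2957
G01 X83.8196 Y91.2884 F2957
G01 X99.0088 Y94.2943 F2957
M5
G00 X130.5442 Y41.9725
M3 S867
G01 X143.6700 Y10.6808 F858
M5
G00 X0.0000 Y0.0000

Since the viewBox matches the mm dimensions, user units are millimetres directly. The only transform is the Y-flip y_m = 129.0027 − y_svg.

Shape 1 is a circle drawn with `<circle>`. Its stroke #000000 means score at S437, F2104. After flipping Y the toolpath is (128.7465,101.9844) → (124.6663,111.8348) → (114.8159,115.9150) → (104.9655,111.8348) → (100.8853,101.9844) → (104.9655,92.1340) → (114.8159,88.0538) → (124.6663,92.1340) → (128.7465,101.9844), returning to the start.

Shape 2 is a rectangle drawn with `<path>`. Its stroke #000000 means score at S437, F2104. After flipping Y the toolpath is (83.8157,71.4719) → (147.9840,71.4719) → (147.9840,57.0570) → (83.8157,57.0570) → (83.8157,71.4719), returning to the start.

Shape 3 is a cubic bezier drawn with `<path>`. Its stroke #0000ff means engrave at S345, F2957. After flipping Y the toolpath is (29.7110,94.5009) → (39.0705,99.6191) → (60.4734,95.8058) → (83.8196,91.2884) → (99.0088,94.2943).

Shape 4 is a line segment drawn with `<line>`. Its stroke #ff00ff means cut at S867, F858. After flipping Y the toolpath is (130.5442,41.9725) → (143.6700,10.6808).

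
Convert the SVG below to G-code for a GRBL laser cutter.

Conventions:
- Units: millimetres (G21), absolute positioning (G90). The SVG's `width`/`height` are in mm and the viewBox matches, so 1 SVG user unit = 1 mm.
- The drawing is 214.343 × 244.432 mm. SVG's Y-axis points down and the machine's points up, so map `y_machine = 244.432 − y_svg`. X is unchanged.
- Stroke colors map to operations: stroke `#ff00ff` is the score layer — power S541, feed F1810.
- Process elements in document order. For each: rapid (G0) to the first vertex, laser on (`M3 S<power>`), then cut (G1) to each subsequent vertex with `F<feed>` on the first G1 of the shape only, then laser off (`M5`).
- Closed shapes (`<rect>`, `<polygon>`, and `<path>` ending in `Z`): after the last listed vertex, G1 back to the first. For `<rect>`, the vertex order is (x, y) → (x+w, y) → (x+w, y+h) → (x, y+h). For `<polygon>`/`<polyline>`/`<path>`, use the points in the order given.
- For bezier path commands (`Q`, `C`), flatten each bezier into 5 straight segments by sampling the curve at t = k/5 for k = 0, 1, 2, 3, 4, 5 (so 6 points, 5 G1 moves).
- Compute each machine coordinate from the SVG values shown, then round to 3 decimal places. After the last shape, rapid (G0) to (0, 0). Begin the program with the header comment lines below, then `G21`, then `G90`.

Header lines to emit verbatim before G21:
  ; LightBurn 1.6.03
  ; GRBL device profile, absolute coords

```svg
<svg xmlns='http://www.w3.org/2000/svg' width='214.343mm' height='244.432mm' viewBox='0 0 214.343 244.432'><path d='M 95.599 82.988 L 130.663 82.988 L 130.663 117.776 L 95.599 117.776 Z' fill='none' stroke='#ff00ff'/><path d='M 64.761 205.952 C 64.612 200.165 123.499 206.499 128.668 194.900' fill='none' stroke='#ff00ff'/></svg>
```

Since the viewBox matches the mm dimensions, user units are millimetres directly. The only transform is the Y-flip y_m = 244.432 − y_svg.

Shape 1 is a rectangle drawn with `<path>`. Its stroke #ff00ff means score at S541, F1810. After flipping Y the toolpath is (95.599,161.444) → (130.663,161.444) → (130.663,126.656) → (95.599,126.656) → (95.599,161.444), returning to the start.

Shape 2 is a cubic bezier drawn with `<path>`. Its stroke #ff00ff means score at S541, F1810. After flipping Y the toolpath is (64.761,38.480) → (70.854,40.738) → (85.703,41.530) → (103.897,42.298) → (120.022,44.484) → (128.668,49.532).

; LightBurn 1.6.03
; GRBL device profile, absolute coords
G21
G90
G0 X95.599 Y161.444
M3 S541
G1 X130.663 Y161.444 F1810
G1 X130.663 Y126.656
G1 X95.599 Y126.656
G1 X95.599 Y161.444
M5
G0 X64.761 Y38.480
M3 S541
G1 X70.854 Y40.738 F1810
G1 X85.703 Y41.530
G1 X103.897 Y42.298
G1 X120.022 Y44.484
G1 X128.668 Y49.532
M5
G0 X0.000 Y0.000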